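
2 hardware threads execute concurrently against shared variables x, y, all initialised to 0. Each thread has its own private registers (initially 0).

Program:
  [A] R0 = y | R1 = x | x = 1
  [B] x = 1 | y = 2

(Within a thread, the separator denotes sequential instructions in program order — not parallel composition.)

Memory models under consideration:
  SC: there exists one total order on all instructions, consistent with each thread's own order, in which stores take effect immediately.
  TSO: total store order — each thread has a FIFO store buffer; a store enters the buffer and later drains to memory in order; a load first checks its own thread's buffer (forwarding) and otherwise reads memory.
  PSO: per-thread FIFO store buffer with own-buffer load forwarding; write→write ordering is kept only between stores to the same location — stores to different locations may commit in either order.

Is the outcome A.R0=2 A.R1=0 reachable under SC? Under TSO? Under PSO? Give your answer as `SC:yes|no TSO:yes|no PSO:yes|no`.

SC:no TSO:no PSO:yes

outcome vector order: (A.R0,A.R1)
[SC] allowed = {<0 0>; <0 1>; <2 1>}
[TSO] allowed = {<0 0>; <0 1>; <2 1>}
[PSO] allowed = {<0 0>; <0 1>; <2 0>; <2 1>}
target <2 0> ∈ {PSO}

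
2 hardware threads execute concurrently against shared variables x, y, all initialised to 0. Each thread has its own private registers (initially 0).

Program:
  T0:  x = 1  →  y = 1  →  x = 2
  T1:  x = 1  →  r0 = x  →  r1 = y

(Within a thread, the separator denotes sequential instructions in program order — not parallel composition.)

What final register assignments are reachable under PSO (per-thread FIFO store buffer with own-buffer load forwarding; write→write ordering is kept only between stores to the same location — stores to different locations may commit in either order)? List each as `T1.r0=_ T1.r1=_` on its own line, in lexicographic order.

T1.r0=1 T1.r1=0
T1.r0=1 T1.r1=1
T1.r0=2 T1.r1=0
T1.r0=2 T1.r1=1

outcome vector order: (T1.r0,T1.r1)
|PSO outcomes| = 4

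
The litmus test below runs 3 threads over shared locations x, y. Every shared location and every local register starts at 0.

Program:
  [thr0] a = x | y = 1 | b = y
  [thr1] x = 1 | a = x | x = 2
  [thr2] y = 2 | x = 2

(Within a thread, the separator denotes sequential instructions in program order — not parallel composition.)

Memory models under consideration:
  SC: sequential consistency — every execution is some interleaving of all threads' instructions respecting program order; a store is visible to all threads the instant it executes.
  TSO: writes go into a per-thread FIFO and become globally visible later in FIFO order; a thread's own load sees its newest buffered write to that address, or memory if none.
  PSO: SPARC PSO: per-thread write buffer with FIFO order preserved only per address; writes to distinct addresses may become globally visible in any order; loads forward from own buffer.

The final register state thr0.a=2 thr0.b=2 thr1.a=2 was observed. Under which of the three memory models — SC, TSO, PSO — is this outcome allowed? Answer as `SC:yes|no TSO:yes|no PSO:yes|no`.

SC:no TSO:no PSO:yes

outcome vector order: (thr0.a,thr0.b,thr1.a)
[SC] allowed = {(0,1,1), (0,1,2), (0,2,1), (0,2,2), (1,1,1), (1,1,2), (1,2,1), (1,2,2), (2,1,1), (2,1,2), (2,2,1)}
[TSO] allowed = {(0,1,1), (0,1,2), (0,2,1), (0,2,2), (1,1,1), (1,1,2), (1,2,1), (1,2,2), (2,1,1), (2,1,2), (2,2,1)}
[PSO] allowed = {(0,1,1), (0,1,2), (0,2,1), (0,2,2), (1,1,1), (1,1,2), (1,2,1), (1,2,2), (2,1,1), (2,1,2), (2,2,1), (2,2,2)}
target (2,2,2) ∈ {PSO}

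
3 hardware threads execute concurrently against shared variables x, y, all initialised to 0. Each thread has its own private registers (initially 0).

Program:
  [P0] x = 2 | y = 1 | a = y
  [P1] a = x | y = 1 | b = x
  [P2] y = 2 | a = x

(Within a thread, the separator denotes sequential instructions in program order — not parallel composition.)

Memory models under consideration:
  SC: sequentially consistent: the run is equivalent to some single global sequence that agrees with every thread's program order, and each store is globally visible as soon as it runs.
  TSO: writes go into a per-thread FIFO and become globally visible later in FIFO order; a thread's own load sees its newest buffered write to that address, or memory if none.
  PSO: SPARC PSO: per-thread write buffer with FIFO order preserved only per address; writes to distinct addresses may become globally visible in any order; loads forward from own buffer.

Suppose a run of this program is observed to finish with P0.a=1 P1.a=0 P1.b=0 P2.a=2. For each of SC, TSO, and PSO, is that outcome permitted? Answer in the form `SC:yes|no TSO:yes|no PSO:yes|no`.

outcome vector order: (P0.a,P1.a,P1.b,P2.a)
under SC → 1/0/0/0 1/0/0/2 1/0/2/0 1/0/2/2 1/2/2/0 1/2/2/2 2/0/0/2 2/0/2/2 2/2/2/2
under TSO → 1/0/0/0 1/0/0/2 1/0/2/0 1/0/2/2 1/2/2/0 1/2/2/2 2/0/0/0 2/0/0/2 2/0/2/0 2/0/2/2 2/2/2/0 2/2/2/2
under PSO → 1/0/0/0 1/0/0/2 1/0/2/0 1/0/2/2 1/2/2/0 1/2/2/2 2/0/0/0 2/0/0/2 2/0/2/0 2/0/2/2 2/2/2/0 2/2/2/2
target 1/0/0/2 ∈ {SC,TSO,PSO}

SC:yes TSO:yes PSO:yes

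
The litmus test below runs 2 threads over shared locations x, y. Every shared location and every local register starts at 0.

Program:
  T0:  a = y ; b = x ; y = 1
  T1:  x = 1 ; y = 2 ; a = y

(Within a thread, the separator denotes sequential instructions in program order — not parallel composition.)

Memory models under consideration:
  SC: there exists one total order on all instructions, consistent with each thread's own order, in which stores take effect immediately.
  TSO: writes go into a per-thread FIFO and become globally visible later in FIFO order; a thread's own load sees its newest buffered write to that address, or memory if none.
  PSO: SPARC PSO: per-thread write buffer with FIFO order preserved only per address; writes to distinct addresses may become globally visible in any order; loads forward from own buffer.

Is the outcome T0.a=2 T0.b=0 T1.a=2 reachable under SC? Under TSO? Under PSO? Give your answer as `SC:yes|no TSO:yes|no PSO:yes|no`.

outcome vector order: (T0.a,T0.b,T1.a)
under SC → 001; 002; 011; 012; 211; 212
under TSO → 001; 002; 011; 012; 211; 212
under PSO → 001; 002; 011; 012; 201; 202; 211; 212
target 202 ∈ {PSO}

SC:no TSO:no PSO:yes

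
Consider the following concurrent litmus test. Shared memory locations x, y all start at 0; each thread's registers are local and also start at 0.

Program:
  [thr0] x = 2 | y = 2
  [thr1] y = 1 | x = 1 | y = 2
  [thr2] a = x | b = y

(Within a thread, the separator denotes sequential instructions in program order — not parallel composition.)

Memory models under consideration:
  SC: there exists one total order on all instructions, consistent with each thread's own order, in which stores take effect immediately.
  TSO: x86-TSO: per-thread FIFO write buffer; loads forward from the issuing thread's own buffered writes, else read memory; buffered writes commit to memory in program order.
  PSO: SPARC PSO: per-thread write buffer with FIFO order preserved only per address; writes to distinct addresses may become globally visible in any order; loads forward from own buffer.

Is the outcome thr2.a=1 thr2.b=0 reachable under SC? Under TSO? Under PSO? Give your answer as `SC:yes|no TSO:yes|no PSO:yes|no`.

SC:no TSO:no PSO:yes

outcome vector order: (thr2.a,thr2.b)
[SC] allowed = {0/0, 0/1, 0/2, 1/1, 1/2, 2/0, 2/1, 2/2}
[TSO] allowed = {0/0, 0/1, 0/2, 1/1, 1/2, 2/0, 2/1, 2/2}
[PSO] allowed = {0/0, 0/1, 0/2, 1/0, 1/1, 1/2, 2/0, 2/1, 2/2}
target 1/0 ∈ {PSO}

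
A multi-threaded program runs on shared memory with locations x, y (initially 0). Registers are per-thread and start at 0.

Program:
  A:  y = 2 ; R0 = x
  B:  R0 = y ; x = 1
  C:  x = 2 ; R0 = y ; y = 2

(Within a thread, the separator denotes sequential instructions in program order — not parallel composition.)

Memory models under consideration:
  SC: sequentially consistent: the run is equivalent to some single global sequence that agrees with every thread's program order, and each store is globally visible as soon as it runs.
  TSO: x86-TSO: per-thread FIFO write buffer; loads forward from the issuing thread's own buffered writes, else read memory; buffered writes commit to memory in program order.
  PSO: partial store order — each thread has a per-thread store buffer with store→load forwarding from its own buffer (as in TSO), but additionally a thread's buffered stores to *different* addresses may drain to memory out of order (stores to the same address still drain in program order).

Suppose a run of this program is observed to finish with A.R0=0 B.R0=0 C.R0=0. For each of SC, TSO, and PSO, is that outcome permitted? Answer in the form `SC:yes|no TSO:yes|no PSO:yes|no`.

SC:no TSO:yes PSO:yes

outcome vector order: (A.R0,B.R0,C.R0)
SC: 10 outcomes — {002 022 100 102 120 122 200 202 220 222}
TSO: 12 outcomes — {000 002 020 022 100 102 120 122 200 202 220 222}
PSO: 12 outcomes — {000 002 020 022 100 102 120 122 200 202 220 222}
target 000 ∈ {TSO,PSO}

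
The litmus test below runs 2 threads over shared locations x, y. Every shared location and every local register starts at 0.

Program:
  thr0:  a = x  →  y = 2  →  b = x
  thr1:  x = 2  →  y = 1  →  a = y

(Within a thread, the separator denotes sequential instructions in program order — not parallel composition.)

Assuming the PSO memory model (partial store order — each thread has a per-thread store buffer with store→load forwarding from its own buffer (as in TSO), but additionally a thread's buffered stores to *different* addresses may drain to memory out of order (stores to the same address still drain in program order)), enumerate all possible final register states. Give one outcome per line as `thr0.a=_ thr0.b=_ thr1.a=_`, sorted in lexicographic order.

outcome vector order: (thr0.a,thr0.b,thr1.a)
|PSO outcomes| = 6

thr0.a=0 thr0.b=0 thr1.a=1
thr0.a=0 thr0.b=0 thr1.a=2
thr0.a=0 thr0.b=2 thr1.a=1
thr0.a=0 thr0.b=2 thr1.a=2
thr0.a=2 thr0.b=2 thr1.a=1
thr0.a=2 thr0.b=2 thr1.a=2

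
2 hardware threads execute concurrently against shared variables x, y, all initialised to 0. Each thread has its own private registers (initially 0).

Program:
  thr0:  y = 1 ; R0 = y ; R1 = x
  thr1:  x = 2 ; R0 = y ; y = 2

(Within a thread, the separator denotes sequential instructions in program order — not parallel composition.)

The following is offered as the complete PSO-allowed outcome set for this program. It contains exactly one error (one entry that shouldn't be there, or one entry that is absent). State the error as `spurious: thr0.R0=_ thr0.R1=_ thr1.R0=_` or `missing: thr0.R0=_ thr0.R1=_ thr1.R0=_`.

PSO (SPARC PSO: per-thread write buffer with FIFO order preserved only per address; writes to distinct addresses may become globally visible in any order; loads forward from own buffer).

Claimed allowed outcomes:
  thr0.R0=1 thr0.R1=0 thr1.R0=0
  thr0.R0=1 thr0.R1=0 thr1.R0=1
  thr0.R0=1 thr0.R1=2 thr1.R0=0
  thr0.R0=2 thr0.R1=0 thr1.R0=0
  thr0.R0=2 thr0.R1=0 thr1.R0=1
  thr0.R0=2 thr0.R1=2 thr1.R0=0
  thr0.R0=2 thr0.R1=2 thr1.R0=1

missing: thr0.R0=1 thr0.R1=2 thr1.R0=1

outcome vector order: (thr0.R0,thr0.R1,thr1.R0)
under PSO → 100; 101; 120; 121; 200; 201; 220; 221
PSO∖claimed = {121}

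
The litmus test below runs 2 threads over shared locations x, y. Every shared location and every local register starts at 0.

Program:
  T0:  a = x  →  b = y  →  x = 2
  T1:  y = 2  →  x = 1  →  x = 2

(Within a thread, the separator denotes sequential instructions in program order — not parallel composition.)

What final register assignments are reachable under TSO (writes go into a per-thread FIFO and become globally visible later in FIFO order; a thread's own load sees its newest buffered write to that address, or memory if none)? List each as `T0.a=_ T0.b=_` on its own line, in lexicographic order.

outcome vector order: (T0.a,T0.b)
|TSO outcomes| = 4

T0.a=0 T0.b=0
T0.a=0 T0.b=2
T0.a=1 T0.b=2
T0.a=2 T0.b=2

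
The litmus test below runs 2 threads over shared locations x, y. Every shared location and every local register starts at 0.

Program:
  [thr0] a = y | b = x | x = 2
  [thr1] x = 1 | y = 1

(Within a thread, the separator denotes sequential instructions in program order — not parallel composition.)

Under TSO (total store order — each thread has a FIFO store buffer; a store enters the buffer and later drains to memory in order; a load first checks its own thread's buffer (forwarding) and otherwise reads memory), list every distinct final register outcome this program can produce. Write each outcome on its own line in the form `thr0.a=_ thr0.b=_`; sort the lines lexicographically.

thr0.a=0 thr0.b=0
thr0.a=0 thr0.b=1
thr0.a=1 thr0.b=1

outcome vector order: (thr0.a,thr0.b)
|TSO outcomes| = 3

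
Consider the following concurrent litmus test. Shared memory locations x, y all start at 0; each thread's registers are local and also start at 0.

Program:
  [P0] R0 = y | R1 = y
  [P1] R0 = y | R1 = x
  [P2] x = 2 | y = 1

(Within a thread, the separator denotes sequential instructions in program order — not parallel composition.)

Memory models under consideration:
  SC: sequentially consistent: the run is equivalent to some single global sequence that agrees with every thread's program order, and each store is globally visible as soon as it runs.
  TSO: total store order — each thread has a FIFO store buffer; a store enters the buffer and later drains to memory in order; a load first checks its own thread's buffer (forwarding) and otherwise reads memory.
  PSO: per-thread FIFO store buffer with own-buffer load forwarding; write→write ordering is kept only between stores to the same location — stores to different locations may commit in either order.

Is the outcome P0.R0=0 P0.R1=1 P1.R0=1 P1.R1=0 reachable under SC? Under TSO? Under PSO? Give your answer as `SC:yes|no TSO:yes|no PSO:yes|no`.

outcome vector order: (P0.R0,P0.R1,P1.R0,P1.R1)
SC (9): <0 0 0 0>, <0 0 0 2>, <0 0 1 2>, <0 1 0 0>, <0 1 0 2>, <0 1 1 2>, <1 1 0 0>, <1 1 0 2>, <1 1 1 2>
TSO (9): <0 0 0 0>, <0 0 0 2>, <0 0 1 2>, <0 1 0 0>, <0 1 0 2>, <0 1 1 2>, <1 1 0 0>, <1 1 0 2>, <1 1 1 2>
PSO (12): <0 0 0 0>, <0 0 0 2>, <0 0 1 0>, <0 0 1 2>, <0 1 0 0>, <0 1 0 2>, <0 1 1 0>, <0 1 1 2>, <1 1 0 0>, <1 1 0 2>, <1 1 1 0>, <1 1 1 2>
target <0 1 1 0> ∈ {PSO}

SC:no TSO:no PSO:yes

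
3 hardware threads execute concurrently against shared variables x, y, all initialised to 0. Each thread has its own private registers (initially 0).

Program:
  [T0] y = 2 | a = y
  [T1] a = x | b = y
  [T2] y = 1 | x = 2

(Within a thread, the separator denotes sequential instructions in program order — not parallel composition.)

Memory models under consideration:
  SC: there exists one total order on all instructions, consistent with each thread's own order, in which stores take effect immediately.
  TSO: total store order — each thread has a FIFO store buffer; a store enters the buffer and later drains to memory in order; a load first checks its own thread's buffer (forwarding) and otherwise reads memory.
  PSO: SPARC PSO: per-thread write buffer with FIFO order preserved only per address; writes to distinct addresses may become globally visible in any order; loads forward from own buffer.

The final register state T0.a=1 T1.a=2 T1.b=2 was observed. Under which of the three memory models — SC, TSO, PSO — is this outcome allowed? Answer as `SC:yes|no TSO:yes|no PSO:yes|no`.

outcome vector order: (T0.a,T1.a,T1.b)
[SC] allowed = {1/0/0 1/0/1 1/0/2 1/2/1 2/0/0 2/0/1 2/0/2 2/2/1 2/2/2}
[TSO] allowed = {1/0/0 1/0/1 1/0/2 1/2/1 2/0/0 2/0/1 2/0/2 2/2/1 2/2/2}
[PSO] allowed = {1/0/0 1/0/1 1/0/2 1/2/0 1/2/1 1/2/2 2/0/0 2/0/1 2/0/2 2/2/0 2/2/1 2/2/2}
target 1/2/2 ∈ {PSO}

SC:no TSO:no PSO:yes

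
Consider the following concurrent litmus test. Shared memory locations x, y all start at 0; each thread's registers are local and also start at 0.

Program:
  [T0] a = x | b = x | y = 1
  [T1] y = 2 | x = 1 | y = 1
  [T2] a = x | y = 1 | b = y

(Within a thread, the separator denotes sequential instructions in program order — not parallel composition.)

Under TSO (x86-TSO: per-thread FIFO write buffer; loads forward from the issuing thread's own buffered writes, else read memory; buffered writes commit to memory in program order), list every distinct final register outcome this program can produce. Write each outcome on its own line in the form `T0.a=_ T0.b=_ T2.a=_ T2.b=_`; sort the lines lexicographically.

outcome vector order: (T0.a,T0.b,T2.a,T2.b)
|TSO outcomes| = 9

T0.a=0 T0.b=0 T2.a=0 T2.b=1
T0.a=0 T0.b=0 T2.a=0 T2.b=2
T0.a=0 T0.b=0 T2.a=1 T2.b=1
T0.a=0 T0.b=1 T2.a=0 T2.b=1
T0.a=0 T0.b=1 T2.a=0 T2.b=2
T0.a=0 T0.b=1 T2.a=1 T2.b=1
T0.a=1 T0.b=1 T2.a=0 T2.b=1
T0.a=1 T0.b=1 T2.a=0 T2.b=2
T0.a=1 T0.b=1 T2.a=1 T2.b=1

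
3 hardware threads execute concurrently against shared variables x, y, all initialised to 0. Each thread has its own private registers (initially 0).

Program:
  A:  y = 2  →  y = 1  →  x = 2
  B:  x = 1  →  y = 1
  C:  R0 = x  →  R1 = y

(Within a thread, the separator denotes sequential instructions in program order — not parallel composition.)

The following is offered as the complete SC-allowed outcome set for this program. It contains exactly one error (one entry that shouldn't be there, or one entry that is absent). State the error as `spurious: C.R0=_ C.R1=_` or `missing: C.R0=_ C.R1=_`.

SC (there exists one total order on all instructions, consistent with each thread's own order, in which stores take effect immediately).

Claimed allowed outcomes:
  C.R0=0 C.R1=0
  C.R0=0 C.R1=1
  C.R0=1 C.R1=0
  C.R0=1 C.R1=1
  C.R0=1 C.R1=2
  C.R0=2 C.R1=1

outcome vector order: (C.R0,C.R1)
[SC] allowed = {0/0; 0/1; 0/2; 1/0; 1/1; 1/2; 2/1}
SC∖claimed = {0/2}

missing: C.R0=0 C.R1=2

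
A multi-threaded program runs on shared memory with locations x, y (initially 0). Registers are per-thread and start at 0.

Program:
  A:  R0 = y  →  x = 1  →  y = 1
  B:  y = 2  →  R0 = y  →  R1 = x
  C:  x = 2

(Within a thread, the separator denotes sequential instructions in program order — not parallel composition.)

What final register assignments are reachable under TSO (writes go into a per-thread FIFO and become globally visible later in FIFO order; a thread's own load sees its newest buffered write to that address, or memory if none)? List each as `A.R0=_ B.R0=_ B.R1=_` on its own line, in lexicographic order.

outcome vector order: (A.R0,B.R0,B.R1)
|TSO outcomes| = 10

A.R0=0 B.R0=1 B.R1=1
A.R0=0 B.R0=1 B.R1=2
A.R0=0 B.R0=2 B.R1=0
A.R0=0 B.R0=2 B.R1=1
A.R0=0 B.R0=2 B.R1=2
A.R0=2 B.R0=1 B.R1=1
A.R0=2 B.R0=1 B.R1=2
A.R0=2 B.R0=2 B.R1=0
A.R0=2 B.R0=2 B.R1=1
A.R0=2 B.R0=2 B.R1=2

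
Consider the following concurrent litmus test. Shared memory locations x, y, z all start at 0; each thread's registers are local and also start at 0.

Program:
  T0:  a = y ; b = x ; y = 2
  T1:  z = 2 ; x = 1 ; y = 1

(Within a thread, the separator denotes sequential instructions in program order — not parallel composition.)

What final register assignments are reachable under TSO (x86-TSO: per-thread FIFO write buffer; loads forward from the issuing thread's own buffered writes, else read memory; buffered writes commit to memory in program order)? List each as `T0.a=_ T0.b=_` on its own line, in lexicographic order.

T0.a=0 T0.b=0
T0.a=0 T0.b=1
T0.a=1 T0.b=1

outcome vector order: (T0.a,T0.b)
|TSO outcomes| = 3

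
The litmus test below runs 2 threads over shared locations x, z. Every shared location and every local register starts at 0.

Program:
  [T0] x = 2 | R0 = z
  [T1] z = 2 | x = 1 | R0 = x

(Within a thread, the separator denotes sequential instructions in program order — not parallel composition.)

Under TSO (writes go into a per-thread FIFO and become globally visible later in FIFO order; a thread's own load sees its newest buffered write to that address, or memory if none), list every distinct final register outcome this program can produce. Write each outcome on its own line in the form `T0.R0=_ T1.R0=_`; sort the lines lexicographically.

outcome vector order: (T0.R0,T1.R0)
|TSO outcomes| = 4

T0.R0=0 T1.R0=1
T0.R0=0 T1.R0=2
T0.R0=2 T1.R0=1
T0.R0=2 T1.R0=2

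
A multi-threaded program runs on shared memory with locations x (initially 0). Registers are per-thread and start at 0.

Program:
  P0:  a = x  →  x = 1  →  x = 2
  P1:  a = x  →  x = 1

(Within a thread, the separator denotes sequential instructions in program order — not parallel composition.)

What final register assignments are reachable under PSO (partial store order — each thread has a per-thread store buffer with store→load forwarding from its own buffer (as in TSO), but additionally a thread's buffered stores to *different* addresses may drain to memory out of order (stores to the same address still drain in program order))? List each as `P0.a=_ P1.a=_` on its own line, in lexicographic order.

P0.a=0 P1.a=0
P0.a=0 P1.a=1
P0.a=0 P1.a=2
P0.a=1 P1.a=0

outcome vector order: (P0.a,P1.a)
|PSO outcomes| = 4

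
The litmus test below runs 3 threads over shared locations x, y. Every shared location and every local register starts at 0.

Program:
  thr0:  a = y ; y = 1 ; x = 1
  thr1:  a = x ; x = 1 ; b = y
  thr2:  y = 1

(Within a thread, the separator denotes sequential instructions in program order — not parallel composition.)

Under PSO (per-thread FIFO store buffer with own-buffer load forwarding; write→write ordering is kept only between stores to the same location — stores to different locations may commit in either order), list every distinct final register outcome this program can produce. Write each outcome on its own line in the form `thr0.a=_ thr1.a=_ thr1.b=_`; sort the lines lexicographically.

outcome vector order: (thr0.a,thr1.a,thr1.b)
|PSO outcomes| = 7

thr0.a=0 thr1.a=0 thr1.b=0
thr0.a=0 thr1.a=0 thr1.b=1
thr0.a=0 thr1.a=1 thr1.b=0
thr0.a=0 thr1.a=1 thr1.b=1
thr0.a=1 thr1.a=0 thr1.b=0
thr0.a=1 thr1.a=0 thr1.b=1
thr0.a=1 thr1.a=1 thr1.b=1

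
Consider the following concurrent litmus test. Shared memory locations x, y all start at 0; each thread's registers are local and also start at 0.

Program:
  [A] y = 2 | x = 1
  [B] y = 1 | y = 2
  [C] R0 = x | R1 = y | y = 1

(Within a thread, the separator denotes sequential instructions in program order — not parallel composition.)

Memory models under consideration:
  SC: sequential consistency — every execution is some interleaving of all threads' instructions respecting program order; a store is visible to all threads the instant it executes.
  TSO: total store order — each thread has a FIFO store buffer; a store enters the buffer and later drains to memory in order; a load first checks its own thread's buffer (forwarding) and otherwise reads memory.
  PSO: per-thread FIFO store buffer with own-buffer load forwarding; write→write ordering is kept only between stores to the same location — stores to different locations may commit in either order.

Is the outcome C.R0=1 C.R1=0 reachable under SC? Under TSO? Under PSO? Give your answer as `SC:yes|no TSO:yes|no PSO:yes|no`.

SC:no TSO:no PSO:yes

outcome vector order: (C.R0,C.R1)
SC (5): 00, 01, 02, 11, 12
TSO (5): 00, 01, 02, 11, 12
PSO (6): 00, 01, 02, 10, 11, 12
target 10 ∈ {PSO}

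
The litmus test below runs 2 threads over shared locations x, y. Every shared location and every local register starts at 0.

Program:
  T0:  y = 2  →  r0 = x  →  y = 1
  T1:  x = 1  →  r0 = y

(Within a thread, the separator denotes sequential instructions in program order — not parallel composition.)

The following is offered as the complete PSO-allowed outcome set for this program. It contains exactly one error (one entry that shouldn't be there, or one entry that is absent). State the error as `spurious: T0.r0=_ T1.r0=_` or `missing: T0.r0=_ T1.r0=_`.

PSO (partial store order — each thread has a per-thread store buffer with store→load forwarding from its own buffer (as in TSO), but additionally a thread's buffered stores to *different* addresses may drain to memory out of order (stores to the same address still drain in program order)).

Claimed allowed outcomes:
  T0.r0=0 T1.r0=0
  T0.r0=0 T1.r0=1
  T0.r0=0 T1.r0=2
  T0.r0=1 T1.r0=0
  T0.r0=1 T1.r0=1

missing: T0.r0=1 T1.r0=2

outcome vector order: (T0.r0,T1.r0)
PSO: 6 outcomes — {<0 0>; <0 1>; <0 2>; <1 0>; <1 1>; <1 2>}
PSO∖claimed = {<1 2>}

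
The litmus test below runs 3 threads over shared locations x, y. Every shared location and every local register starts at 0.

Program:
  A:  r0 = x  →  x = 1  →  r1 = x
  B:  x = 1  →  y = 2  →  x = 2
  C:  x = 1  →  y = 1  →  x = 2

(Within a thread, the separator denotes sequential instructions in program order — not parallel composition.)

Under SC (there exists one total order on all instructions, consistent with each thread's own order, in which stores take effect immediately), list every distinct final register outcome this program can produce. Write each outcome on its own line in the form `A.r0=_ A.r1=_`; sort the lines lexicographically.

outcome vector order: (A.r0,A.r1)
|SC outcomes| = 6

A.r0=0 A.r1=1
A.r0=0 A.r1=2
A.r0=1 A.r1=1
A.r0=1 A.r1=2
A.r0=2 A.r1=1
A.r0=2 A.r1=2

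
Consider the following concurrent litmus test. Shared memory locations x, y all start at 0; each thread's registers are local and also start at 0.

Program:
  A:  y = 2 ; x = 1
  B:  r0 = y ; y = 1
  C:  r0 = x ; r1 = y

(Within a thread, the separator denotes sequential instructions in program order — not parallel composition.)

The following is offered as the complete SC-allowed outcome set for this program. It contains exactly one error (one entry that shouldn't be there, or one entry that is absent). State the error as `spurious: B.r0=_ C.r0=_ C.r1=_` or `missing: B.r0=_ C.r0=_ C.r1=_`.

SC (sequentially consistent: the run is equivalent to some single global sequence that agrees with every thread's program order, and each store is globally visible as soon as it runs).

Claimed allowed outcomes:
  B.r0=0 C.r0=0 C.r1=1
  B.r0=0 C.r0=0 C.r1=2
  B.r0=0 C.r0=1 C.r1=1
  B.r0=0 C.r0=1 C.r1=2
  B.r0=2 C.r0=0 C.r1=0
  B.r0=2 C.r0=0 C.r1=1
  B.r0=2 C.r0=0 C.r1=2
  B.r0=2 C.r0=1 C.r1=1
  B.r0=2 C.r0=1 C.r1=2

outcome vector order: (B.r0,C.r0,C.r1)
SC (10): (0,0,0) (0,0,1) (0,0,2) (0,1,1) (0,1,2) (2,0,0) (2,0,1) (2,0,2) (2,1,1) (2,1,2)
SC∖claimed = {(0,0,0)}

missing: B.r0=0 C.r0=0 C.r1=0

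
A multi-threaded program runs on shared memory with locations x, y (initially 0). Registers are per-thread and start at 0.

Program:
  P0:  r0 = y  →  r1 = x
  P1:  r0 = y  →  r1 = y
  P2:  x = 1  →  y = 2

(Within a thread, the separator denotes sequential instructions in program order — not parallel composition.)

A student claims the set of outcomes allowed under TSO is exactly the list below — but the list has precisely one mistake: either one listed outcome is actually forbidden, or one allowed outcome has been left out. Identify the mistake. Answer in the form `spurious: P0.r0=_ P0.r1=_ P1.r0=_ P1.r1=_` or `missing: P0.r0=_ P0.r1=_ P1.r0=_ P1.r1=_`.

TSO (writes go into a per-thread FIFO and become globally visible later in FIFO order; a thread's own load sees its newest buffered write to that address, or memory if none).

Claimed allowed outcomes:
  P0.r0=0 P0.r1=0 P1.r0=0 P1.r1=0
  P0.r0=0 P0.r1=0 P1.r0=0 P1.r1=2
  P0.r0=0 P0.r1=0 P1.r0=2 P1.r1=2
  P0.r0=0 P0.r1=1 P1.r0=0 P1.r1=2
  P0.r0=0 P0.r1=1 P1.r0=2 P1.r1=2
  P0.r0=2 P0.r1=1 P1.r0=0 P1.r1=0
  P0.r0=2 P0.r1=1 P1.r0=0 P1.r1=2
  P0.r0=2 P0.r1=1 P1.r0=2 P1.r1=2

outcome vector order: (P0.r0,P0.r1,P1.r0,P1.r1)
TSO: 9 outcomes — {0/0/0/0, 0/0/0/2, 0/0/2/2, 0/1/0/0, 0/1/0/2, 0/1/2/2, 2/1/0/0, 2/1/0/2, 2/1/2/2}
TSO∖claimed = {0/1/0/0}

missing: P0.r0=0 P0.r1=1 P1.r0=0 P1.r1=0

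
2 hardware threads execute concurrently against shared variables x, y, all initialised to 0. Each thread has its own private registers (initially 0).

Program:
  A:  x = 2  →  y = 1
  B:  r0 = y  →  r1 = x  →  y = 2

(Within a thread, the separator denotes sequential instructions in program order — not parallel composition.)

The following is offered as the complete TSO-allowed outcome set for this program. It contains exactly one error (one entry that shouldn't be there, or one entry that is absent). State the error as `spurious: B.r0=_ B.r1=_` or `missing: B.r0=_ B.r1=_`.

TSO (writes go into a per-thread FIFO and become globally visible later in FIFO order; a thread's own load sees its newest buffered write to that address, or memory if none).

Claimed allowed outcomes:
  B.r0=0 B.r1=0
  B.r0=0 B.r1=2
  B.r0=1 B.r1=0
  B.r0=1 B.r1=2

outcome vector order: (B.r0,B.r1)
[TSO] allowed = {(0,0); (0,2); (1,2)}
claimed∖TSO = {(1,0)}

spurious: B.r0=1 B.r1=0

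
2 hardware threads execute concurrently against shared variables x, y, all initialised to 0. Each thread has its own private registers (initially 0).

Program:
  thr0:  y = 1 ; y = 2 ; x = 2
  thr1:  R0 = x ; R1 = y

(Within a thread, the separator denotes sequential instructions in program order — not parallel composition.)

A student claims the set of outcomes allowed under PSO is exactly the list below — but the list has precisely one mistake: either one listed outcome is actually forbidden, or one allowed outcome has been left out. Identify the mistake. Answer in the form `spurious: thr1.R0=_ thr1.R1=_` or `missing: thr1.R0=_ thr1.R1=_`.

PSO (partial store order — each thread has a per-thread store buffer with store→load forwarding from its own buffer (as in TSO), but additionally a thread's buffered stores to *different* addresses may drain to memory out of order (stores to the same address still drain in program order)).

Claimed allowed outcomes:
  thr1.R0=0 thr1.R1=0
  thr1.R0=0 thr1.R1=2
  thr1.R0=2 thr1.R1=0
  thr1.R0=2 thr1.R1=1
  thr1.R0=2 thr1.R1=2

missing: thr1.R0=0 thr1.R1=1

outcome vector order: (thr1.R0,thr1.R1)
PSO: 6 outcomes — {0/0 0/1 0/2 2/0 2/1 2/2}
PSO∖claimed = {0/1}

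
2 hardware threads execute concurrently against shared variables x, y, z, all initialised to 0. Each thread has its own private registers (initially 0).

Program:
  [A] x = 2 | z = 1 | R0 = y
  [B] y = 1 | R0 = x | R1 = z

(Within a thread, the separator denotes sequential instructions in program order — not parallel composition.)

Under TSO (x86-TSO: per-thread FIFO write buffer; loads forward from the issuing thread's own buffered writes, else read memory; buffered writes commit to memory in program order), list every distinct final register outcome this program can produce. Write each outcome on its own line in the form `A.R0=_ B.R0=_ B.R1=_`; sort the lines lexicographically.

outcome vector order: (A.R0,B.R0,B.R1)
|TSO outcomes| = 8

A.R0=0 B.R0=0 B.R1=0
A.R0=0 B.R0=0 B.R1=1
A.R0=0 B.R0=2 B.R1=0
A.R0=0 B.R0=2 B.R1=1
A.R0=1 B.R0=0 B.R1=0
A.R0=1 B.R0=0 B.R1=1
A.R0=1 B.R0=2 B.R1=0
A.R0=1 B.R0=2 B.R1=1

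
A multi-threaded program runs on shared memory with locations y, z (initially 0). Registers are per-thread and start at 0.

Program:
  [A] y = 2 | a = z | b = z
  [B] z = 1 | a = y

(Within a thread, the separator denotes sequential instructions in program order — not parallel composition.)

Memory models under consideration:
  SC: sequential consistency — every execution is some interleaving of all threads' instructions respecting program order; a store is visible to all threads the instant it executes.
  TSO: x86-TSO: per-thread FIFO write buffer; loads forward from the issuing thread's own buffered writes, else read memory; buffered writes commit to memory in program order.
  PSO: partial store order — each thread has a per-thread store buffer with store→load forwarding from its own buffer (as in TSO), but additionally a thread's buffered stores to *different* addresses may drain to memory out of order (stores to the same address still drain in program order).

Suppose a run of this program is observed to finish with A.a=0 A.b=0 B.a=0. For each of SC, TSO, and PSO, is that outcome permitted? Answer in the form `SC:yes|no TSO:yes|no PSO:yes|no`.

SC:no TSO:yes PSO:yes

outcome vector order: (A.a,A.b,B.a)
under SC → 002 012 110 112
under TSO → 000 002 010 012 110 112
under PSO → 000 002 010 012 110 112
target 000 ∈ {TSO,PSO}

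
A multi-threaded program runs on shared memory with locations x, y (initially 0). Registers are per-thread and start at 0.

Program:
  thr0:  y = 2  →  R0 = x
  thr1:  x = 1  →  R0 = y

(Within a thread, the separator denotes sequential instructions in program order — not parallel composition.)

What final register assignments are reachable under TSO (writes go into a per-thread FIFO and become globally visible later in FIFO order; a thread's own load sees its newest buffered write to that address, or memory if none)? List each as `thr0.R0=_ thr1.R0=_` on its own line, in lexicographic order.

thr0.R0=0 thr1.R0=0
thr0.R0=0 thr1.R0=2
thr0.R0=1 thr1.R0=0
thr0.R0=1 thr1.R0=2

outcome vector order: (thr0.R0,thr1.R0)
|TSO outcomes| = 4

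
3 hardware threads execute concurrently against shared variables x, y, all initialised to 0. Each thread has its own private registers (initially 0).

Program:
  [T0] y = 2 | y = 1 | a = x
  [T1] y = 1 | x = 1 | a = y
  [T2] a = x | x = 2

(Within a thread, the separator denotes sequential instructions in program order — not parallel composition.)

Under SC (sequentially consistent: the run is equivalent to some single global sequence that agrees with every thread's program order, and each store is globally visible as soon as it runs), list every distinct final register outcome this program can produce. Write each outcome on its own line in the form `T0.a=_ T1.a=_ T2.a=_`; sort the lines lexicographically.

outcome vector order: (T0.a,T1.a,T2.a)
|SC outcomes| = 10

T0.a=0 T1.a=1 T2.a=0
T0.a=0 T1.a=1 T2.a=1
T0.a=1 T1.a=1 T2.a=0
T0.a=1 T1.a=1 T2.a=1
T0.a=1 T1.a=2 T2.a=0
T0.a=1 T1.a=2 T2.a=1
T0.a=2 T1.a=1 T2.a=0
T0.a=2 T1.a=1 T2.a=1
T0.a=2 T1.a=2 T2.a=0
T0.a=2 T1.a=2 T2.a=1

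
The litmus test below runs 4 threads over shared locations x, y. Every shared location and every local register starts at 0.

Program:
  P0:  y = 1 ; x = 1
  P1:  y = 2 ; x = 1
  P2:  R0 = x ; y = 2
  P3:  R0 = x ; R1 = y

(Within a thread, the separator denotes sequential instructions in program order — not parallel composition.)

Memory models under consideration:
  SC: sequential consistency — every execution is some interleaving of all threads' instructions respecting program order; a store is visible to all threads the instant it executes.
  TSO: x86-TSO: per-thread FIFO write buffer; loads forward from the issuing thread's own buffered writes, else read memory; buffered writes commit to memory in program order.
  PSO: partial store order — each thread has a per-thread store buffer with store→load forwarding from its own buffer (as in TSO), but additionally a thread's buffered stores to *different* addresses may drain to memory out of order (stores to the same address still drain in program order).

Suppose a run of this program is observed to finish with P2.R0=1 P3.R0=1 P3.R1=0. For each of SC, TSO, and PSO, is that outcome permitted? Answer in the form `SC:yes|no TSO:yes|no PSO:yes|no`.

outcome vector order: (P2.R0,P3.R0,P3.R1)
SC (10): <0 0 0> <0 0 1> <0 0 2> <0 1 1> <0 1 2> <1 0 0> <1 0 1> <1 0 2> <1 1 1> <1 1 2>
TSO (10): <0 0 0> <0 0 1> <0 0 2> <0 1 1> <0 1 2> <1 0 0> <1 0 1> <1 0 2> <1 1 1> <1 1 2>
PSO (12): <0 0 0> <0 0 1> <0 0 2> <0 1 0> <0 1 1> <0 1 2> <1 0 0> <1 0 1> <1 0 2> <1 1 0> <1 1 1> <1 1 2>
target <1 1 0> ∈ {PSO}

SC:no TSO:no PSO:yes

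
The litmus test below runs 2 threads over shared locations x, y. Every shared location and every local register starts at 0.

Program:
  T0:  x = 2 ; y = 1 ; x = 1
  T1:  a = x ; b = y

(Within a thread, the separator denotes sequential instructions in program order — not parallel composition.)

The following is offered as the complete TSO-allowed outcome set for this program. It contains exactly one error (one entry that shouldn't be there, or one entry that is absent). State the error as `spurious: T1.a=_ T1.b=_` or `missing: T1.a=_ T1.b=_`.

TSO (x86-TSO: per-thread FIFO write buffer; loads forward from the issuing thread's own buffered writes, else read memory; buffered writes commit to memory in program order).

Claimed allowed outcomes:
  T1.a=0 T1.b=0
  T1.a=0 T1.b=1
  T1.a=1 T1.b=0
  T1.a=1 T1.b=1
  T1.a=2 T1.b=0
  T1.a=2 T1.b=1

spurious: T1.a=1 T1.b=0

outcome vector order: (T1.a,T1.b)
under TSO → 00, 01, 11, 20, 21
claimed∖TSO = {10}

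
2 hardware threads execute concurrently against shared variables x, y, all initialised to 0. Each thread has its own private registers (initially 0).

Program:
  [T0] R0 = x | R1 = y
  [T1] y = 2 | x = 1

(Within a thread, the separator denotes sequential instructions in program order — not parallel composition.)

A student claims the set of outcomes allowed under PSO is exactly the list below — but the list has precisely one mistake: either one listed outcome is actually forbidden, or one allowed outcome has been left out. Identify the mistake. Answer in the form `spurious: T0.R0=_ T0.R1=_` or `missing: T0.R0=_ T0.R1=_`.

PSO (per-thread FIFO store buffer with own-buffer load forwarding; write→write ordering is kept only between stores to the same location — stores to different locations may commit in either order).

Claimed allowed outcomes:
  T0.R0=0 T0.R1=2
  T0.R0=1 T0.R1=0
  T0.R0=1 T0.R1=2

outcome vector order: (T0.R0,T0.R1)
PSO: 4 outcomes — {<0 0>; <0 2>; <1 0>; <1 2>}
PSO∖claimed = {<0 0>}

missing: T0.R0=0 T0.R1=0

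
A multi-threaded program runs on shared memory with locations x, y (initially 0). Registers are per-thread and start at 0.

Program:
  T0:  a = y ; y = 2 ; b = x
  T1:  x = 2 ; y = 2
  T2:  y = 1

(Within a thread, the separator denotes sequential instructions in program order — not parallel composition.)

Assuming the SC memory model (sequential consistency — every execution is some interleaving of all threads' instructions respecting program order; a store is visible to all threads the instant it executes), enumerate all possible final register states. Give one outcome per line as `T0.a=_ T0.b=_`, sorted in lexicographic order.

T0.a=0 T0.b=0
T0.a=0 T0.b=2
T0.a=1 T0.b=0
T0.a=1 T0.b=2
T0.a=2 T0.b=2

outcome vector order: (T0.a,T0.b)
|SC outcomes| = 5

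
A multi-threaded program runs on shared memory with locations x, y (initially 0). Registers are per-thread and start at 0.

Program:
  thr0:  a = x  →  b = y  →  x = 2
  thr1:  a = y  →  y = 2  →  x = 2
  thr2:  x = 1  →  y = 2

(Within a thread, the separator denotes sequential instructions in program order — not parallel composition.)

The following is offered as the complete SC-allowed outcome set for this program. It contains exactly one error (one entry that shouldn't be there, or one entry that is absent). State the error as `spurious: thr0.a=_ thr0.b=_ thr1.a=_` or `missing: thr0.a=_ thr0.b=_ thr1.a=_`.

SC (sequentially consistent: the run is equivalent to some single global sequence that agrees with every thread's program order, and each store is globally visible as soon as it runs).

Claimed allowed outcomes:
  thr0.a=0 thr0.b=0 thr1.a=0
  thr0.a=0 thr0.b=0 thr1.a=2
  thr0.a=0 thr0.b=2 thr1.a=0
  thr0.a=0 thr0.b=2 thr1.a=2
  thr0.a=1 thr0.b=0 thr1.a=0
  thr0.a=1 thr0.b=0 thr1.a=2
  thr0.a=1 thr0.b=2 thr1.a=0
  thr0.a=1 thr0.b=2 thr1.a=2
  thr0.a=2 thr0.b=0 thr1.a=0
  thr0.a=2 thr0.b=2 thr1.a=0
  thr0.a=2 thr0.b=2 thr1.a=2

outcome vector order: (thr0.a,thr0.b,thr1.a)
SC (10): 0/0/0; 0/0/2; 0/2/0; 0/2/2; 1/0/0; 1/0/2; 1/2/0; 1/2/2; 2/2/0; 2/2/2
claimed∖SC = {2/0/0}

spurious: thr0.a=2 thr0.b=0 thr1.a=0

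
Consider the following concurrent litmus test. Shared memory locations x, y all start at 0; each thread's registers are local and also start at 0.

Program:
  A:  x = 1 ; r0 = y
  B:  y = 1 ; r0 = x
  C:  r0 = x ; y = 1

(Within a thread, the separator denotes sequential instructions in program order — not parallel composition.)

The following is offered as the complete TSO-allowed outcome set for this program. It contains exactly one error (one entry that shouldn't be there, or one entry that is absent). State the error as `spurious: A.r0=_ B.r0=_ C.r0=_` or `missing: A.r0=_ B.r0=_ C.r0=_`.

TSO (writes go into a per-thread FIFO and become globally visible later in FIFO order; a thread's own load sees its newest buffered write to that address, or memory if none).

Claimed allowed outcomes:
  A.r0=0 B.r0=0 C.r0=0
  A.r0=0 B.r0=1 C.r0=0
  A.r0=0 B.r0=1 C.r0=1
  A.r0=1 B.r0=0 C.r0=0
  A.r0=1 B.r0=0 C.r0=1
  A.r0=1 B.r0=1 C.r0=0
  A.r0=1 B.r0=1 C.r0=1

outcome vector order: (A.r0,B.r0,C.r0)
under TSO → <0 0 0> <0 0 1> <0 1 0> <0 1 1> <1 0 0> <1 0 1> <1 1 0> <1 1 1>
TSO∖claimed = {<0 0 1>}

missing: A.r0=0 B.r0=0 C.r0=1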